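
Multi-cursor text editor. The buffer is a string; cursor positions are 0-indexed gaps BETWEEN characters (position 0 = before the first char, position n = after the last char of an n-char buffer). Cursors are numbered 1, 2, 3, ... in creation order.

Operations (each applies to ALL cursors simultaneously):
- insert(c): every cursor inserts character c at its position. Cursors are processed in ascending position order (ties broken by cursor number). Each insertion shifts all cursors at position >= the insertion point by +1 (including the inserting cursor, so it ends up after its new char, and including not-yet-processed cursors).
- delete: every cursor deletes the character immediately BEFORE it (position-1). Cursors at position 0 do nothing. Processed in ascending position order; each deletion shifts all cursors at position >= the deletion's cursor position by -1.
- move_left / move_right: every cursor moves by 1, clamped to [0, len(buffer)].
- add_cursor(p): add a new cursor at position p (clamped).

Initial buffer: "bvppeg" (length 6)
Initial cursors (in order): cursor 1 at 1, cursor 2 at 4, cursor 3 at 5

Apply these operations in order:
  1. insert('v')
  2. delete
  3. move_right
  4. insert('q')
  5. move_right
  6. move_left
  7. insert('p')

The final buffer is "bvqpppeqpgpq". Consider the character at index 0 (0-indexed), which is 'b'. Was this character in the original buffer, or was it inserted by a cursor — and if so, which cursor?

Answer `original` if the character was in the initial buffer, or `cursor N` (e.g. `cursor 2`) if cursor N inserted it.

After op 1 (insert('v')): buffer="bvvppvevg" (len 9), cursors c1@2 c2@6 c3@8, authorship .1...2.3.
After op 2 (delete): buffer="bvppeg" (len 6), cursors c1@1 c2@4 c3@5, authorship ......
After op 3 (move_right): buffer="bvppeg" (len 6), cursors c1@2 c2@5 c3@6, authorship ......
After op 4 (insert('q')): buffer="bvqppeqgq" (len 9), cursors c1@3 c2@7 c3@9, authorship ..1...2.3
After op 5 (move_right): buffer="bvqppeqgq" (len 9), cursors c1@4 c2@8 c3@9, authorship ..1...2.3
After op 6 (move_left): buffer="bvqppeqgq" (len 9), cursors c1@3 c2@7 c3@8, authorship ..1...2.3
After op 7 (insert('p')): buffer="bvqpppeqpgpq" (len 12), cursors c1@4 c2@9 c3@11, authorship ..11...22.33
Authorship (.=original, N=cursor N): . . 1 1 . . . 2 2 . 3 3
Index 0: author = original

Answer: original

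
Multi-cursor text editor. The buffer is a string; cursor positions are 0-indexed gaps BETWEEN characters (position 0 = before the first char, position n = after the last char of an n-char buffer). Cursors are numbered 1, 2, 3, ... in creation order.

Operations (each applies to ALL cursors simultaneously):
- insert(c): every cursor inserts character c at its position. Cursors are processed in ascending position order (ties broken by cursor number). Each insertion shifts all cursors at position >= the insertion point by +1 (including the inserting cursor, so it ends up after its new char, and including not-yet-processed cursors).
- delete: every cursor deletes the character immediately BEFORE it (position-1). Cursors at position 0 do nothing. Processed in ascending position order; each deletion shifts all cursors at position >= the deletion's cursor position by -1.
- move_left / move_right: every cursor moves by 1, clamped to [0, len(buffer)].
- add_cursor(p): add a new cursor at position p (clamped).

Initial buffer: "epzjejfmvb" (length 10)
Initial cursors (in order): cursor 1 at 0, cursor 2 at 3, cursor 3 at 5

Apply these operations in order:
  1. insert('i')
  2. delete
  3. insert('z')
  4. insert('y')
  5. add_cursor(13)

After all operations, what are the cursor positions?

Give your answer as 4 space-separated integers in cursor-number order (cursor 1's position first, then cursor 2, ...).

Answer: 2 7 11 13

Derivation:
After op 1 (insert('i')): buffer="iepzijeijfmvb" (len 13), cursors c1@1 c2@5 c3@8, authorship 1...2..3.....
After op 2 (delete): buffer="epzjejfmvb" (len 10), cursors c1@0 c2@3 c3@5, authorship ..........
After op 3 (insert('z')): buffer="zepzzjezjfmvb" (len 13), cursors c1@1 c2@5 c3@8, authorship 1...2..3.....
After op 4 (insert('y')): buffer="zyepzzyjezyjfmvb" (len 16), cursors c1@2 c2@7 c3@11, authorship 11...22..33.....
After op 5 (add_cursor(13)): buffer="zyepzzyjezyjfmvb" (len 16), cursors c1@2 c2@7 c3@11 c4@13, authorship 11...22..33.....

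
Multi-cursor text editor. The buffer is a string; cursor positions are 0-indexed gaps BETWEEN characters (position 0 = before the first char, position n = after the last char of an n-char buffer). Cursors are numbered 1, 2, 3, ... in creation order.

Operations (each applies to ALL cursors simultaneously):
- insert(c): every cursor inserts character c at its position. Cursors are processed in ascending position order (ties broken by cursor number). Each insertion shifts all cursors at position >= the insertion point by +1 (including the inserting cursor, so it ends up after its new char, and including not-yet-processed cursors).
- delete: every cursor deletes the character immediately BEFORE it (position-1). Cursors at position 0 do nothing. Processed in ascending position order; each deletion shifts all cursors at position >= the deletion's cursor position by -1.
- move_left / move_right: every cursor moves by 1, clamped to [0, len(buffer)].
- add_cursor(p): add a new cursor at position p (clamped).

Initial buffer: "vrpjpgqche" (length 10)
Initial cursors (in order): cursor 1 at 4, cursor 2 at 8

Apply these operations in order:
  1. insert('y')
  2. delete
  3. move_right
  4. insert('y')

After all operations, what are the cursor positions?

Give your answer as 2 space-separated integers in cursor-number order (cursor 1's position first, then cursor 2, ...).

After op 1 (insert('y')): buffer="vrpjypgqcyhe" (len 12), cursors c1@5 c2@10, authorship ....1....2..
After op 2 (delete): buffer="vrpjpgqche" (len 10), cursors c1@4 c2@8, authorship ..........
After op 3 (move_right): buffer="vrpjpgqche" (len 10), cursors c1@5 c2@9, authorship ..........
After op 4 (insert('y')): buffer="vrpjpygqchye" (len 12), cursors c1@6 c2@11, authorship .....1....2.

Answer: 6 11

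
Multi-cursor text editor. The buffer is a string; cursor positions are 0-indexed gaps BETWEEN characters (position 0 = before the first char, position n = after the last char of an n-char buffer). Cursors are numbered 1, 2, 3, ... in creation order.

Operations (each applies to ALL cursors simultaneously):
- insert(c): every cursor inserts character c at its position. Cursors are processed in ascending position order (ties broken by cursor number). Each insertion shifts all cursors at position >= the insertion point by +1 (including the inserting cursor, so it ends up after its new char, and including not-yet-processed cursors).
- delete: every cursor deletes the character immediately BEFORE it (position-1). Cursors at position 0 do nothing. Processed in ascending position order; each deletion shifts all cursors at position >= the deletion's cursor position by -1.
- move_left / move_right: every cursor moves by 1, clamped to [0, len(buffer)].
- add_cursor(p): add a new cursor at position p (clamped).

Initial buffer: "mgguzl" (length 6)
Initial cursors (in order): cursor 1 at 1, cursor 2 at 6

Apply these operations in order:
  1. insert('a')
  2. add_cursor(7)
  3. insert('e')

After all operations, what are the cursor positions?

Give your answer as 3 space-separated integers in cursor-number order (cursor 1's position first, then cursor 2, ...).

After op 1 (insert('a')): buffer="magguzla" (len 8), cursors c1@2 c2@8, authorship .1.....2
After op 2 (add_cursor(7)): buffer="magguzla" (len 8), cursors c1@2 c3@7 c2@8, authorship .1.....2
After op 3 (insert('e')): buffer="maegguzleae" (len 11), cursors c1@3 c3@9 c2@11, authorship .11.....322

Answer: 3 11 9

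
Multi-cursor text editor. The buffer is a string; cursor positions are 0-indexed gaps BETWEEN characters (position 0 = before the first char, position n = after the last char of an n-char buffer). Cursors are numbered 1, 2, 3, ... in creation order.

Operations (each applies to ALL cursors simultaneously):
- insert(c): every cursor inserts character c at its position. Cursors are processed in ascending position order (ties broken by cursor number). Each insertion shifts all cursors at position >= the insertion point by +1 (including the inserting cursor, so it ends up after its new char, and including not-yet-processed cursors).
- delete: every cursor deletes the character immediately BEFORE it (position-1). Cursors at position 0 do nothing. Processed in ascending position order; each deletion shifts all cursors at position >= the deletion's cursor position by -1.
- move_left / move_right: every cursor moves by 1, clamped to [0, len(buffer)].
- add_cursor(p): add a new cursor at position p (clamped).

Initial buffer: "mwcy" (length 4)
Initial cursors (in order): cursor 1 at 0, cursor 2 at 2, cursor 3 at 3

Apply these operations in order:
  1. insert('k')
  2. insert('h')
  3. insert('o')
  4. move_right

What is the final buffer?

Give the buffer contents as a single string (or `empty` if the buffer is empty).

Answer: khomwkhockhoy

Derivation:
After op 1 (insert('k')): buffer="kmwkcky" (len 7), cursors c1@1 c2@4 c3@6, authorship 1..2.3.
After op 2 (insert('h')): buffer="khmwkhckhy" (len 10), cursors c1@2 c2@6 c3@9, authorship 11..22.33.
After op 3 (insert('o')): buffer="khomwkhockhoy" (len 13), cursors c1@3 c2@8 c3@12, authorship 111..222.333.
After op 4 (move_right): buffer="khomwkhockhoy" (len 13), cursors c1@4 c2@9 c3@13, authorship 111..222.333.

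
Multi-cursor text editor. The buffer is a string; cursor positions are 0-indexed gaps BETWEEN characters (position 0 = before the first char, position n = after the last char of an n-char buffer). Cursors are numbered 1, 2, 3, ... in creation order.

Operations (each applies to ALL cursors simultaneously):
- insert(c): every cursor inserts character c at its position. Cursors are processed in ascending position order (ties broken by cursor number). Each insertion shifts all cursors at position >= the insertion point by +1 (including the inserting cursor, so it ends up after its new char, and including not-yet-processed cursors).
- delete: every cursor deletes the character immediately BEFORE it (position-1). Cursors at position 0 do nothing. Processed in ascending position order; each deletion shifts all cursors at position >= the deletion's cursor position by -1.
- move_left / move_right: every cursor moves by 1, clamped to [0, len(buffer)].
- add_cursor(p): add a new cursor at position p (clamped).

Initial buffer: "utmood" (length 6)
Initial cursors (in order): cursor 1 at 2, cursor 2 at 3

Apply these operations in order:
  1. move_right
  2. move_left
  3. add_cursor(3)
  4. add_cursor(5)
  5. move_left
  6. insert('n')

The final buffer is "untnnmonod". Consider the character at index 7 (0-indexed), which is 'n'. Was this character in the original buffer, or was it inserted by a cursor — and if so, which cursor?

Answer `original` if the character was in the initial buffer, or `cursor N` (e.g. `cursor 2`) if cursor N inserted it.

Answer: cursor 4

Derivation:
After op 1 (move_right): buffer="utmood" (len 6), cursors c1@3 c2@4, authorship ......
After op 2 (move_left): buffer="utmood" (len 6), cursors c1@2 c2@3, authorship ......
After op 3 (add_cursor(3)): buffer="utmood" (len 6), cursors c1@2 c2@3 c3@3, authorship ......
After op 4 (add_cursor(5)): buffer="utmood" (len 6), cursors c1@2 c2@3 c3@3 c4@5, authorship ......
After op 5 (move_left): buffer="utmood" (len 6), cursors c1@1 c2@2 c3@2 c4@4, authorship ......
After op 6 (insert('n')): buffer="untnnmonod" (len 10), cursors c1@2 c2@5 c3@5 c4@8, authorship .1.23..4..
Authorship (.=original, N=cursor N): . 1 . 2 3 . . 4 . .
Index 7: author = 4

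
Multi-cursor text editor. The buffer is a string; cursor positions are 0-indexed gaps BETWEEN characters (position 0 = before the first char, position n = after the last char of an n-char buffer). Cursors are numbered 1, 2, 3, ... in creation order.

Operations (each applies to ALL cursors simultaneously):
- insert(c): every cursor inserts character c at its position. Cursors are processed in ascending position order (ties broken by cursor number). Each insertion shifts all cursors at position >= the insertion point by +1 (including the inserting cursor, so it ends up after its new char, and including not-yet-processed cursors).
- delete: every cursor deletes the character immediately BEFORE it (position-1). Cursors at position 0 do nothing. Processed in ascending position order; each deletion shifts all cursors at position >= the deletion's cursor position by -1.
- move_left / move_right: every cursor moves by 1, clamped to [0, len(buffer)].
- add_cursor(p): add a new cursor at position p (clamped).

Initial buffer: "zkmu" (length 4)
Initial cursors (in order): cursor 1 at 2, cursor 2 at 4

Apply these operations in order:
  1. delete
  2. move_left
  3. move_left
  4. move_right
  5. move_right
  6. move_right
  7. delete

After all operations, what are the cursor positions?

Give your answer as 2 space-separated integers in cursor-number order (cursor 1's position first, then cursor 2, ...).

Answer: 0 0

Derivation:
After op 1 (delete): buffer="zm" (len 2), cursors c1@1 c2@2, authorship ..
After op 2 (move_left): buffer="zm" (len 2), cursors c1@0 c2@1, authorship ..
After op 3 (move_left): buffer="zm" (len 2), cursors c1@0 c2@0, authorship ..
After op 4 (move_right): buffer="zm" (len 2), cursors c1@1 c2@1, authorship ..
After op 5 (move_right): buffer="zm" (len 2), cursors c1@2 c2@2, authorship ..
After op 6 (move_right): buffer="zm" (len 2), cursors c1@2 c2@2, authorship ..
After op 7 (delete): buffer="" (len 0), cursors c1@0 c2@0, authorship 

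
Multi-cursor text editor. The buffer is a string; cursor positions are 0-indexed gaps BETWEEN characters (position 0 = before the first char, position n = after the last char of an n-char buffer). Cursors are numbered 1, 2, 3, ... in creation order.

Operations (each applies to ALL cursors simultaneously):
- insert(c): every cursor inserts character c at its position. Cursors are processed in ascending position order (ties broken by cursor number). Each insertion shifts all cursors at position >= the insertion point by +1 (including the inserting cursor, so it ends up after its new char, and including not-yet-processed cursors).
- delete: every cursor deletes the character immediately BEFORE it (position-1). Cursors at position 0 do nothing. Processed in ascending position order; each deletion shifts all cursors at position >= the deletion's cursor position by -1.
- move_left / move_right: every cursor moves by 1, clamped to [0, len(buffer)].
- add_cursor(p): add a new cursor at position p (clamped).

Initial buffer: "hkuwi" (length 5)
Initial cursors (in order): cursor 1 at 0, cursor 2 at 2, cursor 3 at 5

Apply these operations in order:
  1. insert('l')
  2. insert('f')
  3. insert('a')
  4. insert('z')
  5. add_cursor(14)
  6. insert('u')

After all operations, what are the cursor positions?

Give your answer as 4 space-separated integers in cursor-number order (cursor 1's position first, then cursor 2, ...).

Answer: 5 12 21 17

Derivation:
After op 1 (insert('l')): buffer="lhkluwil" (len 8), cursors c1@1 c2@4 c3@8, authorship 1..2...3
After op 2 (insert('f')): buffer="lfhklfuwilf" (len 11), cursors c1@2 c2@6 c3@11, authorship 11..22...33
After op 3 (insert('a')): buffer="lfahklfauwilfa" (len 14), cursors c1@3 c2@8 c3@14, authorship 111..222...333
After op 4 (insert('z')): buffer="lfazhklfazuwilfaz" (len 17), cursors c1@4 c2@10 c3@17, authorship 1111..2222...3333
After op 5 (add_cursor(14)): buffer="lfazhklfazuwilfaz" (len 17), cursors c1@4 c2@10 c4@14 c3@17, authorship 1111..2222...3333
After op 6 (insert('u')): buffer="lfazuhklfazuuwilufazu" (len 21), cursors c1@5 c2@12 c4@17 c3@21, authorship 11111..22222...343333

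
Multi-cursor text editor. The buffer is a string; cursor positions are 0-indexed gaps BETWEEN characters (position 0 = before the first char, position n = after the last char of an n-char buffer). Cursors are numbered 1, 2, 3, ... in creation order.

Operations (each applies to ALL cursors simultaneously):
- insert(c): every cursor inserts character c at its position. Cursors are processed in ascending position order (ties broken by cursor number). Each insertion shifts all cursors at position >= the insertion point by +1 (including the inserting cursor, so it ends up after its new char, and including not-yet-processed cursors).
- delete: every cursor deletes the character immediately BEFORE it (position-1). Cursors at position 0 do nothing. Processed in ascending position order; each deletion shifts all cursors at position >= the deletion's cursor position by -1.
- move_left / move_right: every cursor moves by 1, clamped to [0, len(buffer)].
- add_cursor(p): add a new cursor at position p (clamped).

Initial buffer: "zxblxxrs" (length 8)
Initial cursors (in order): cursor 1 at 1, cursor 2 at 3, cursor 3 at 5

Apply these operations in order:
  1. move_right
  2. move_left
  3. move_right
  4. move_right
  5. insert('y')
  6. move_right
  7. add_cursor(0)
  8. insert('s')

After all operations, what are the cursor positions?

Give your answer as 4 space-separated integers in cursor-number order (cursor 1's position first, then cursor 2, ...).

Answer: 7 11 15 1

Derivation:
After op 1 (move_right): buffer="zxblxxrs" (len 8), cursors c1@2 c2@4 c3@6, authorship ........
After op 2 (move_left): buffer="zxblxxrs" (len 8), cursors c1@1 c2@3 c3@5, authorship ........
After op 3 (move_right): buffer="zxblxxrs" (len 8), cursors c1@2 c2@4 c3@6, authorship ........
After op 4 (move_right): buffer="zxblxxrs" (len 8), cursors c1@3 c2@5 c3@7, authorship ........
After op 5 (insert('y')): buffer="zxbylxyxrys" (len 11), cursors c1@4 c2@7 c3@10, authorship ...1..2..3.
After op 6 (move_right): buffer="zxbylxyxrys" (len 11), cursors c1@5 c2@8 c3@11, authorship ...1..2..3.
After op 7 (add_cursor(0)): buffer="zxbylxyxrys" (len 11), cursors c4@0 c1@5 c2@8 c3@11, authorship ...1..2..3.
After op 8 (insert('s')): buffer="szxbylsxyxsryss" (len 15), cursors c4@1 c1@7 c2@11 c3@15, authorship 4...1.1.2.2.3.3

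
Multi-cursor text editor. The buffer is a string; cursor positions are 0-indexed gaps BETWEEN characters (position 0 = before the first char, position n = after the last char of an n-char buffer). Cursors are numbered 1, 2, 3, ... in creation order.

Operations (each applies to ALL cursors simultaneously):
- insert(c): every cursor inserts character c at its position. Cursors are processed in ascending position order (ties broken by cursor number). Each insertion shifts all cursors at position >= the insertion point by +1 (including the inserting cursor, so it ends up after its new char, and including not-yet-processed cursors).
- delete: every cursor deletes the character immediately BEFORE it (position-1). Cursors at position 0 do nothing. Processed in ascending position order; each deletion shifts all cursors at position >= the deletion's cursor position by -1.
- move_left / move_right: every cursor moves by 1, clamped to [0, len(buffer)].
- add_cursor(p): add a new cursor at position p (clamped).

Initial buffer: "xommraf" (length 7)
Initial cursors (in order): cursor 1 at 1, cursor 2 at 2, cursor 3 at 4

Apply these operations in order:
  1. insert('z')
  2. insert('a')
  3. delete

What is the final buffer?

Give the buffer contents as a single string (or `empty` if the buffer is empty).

After op 1 (insert('z')): buffer="xzozmmzraf" (len 10), cursors c1@2 c2@4 c3@7, authorship .1.2..3...
After op 2 (insert('a')): buffer="xzaozammzaraf" (len 13), cursors c1@3 c2@6 c3@10, authorship .11.22..33...
After op 3 (delete): buffer="xzozmmzraf" (len 10), cursors c1@2 c2@4 c3@7, authorship .1.2..3...

Answer: xzozmmzraf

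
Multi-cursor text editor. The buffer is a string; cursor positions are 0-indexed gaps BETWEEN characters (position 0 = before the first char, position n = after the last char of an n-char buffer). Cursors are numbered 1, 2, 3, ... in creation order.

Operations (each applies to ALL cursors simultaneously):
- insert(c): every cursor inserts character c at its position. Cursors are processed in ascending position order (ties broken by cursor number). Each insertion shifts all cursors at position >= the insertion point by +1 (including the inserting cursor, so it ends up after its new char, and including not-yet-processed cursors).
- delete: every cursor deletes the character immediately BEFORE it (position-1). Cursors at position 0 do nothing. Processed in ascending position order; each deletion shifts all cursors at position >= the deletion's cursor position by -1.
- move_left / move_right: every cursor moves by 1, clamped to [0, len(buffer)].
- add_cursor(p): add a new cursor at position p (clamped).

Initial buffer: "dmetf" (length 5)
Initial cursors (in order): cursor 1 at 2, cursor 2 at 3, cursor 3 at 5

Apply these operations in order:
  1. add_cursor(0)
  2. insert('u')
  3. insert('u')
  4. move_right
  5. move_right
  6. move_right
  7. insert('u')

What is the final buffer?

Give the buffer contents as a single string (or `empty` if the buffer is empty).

Answer: uudmuuueuuutfuuuu

Derivation:
After op 1 (add_cursor(0)): buffer="dmetf" (len 5), cursors c4@0 c1@2 c2@3 c3@5, authorship .....
After op 2 (insert('u')): buffer="udmueutfu" (len 9), cursors c4@1 c1@4 c2@6 c3@9, authorship 4..1.2..3
After op 3 (insert('u')): buffer="uudmuueuutfuu" (len 13), cursors c4@2 c1@6 c2@9 c3@13, authorship 44..11.22..33
After op 4 (move_right): buffer="uudmuueuutfuu" (len 13), cursors c4@3 c1@7 c2@10 c3@13, authorship 44..11.22..33
After op 5 (move_right): buffer="uudmuueuutfuu" (len 13), cursors c4@4 c1@8 c2@11 c3@13, authorship 44..11.22..33
After op 6 (move_right): buffer="uudmuueuutfuu" (len 13), cursors c4@5 c1@9 c2@12 c3@13, authorship 44..11.22..33
After op 7 (insert('u')): buffer="uudmuuueuuutfuuuu" (len 17), cursors c4@6 c1@11 c2@15 c3@17, authorship 44..141.221..3233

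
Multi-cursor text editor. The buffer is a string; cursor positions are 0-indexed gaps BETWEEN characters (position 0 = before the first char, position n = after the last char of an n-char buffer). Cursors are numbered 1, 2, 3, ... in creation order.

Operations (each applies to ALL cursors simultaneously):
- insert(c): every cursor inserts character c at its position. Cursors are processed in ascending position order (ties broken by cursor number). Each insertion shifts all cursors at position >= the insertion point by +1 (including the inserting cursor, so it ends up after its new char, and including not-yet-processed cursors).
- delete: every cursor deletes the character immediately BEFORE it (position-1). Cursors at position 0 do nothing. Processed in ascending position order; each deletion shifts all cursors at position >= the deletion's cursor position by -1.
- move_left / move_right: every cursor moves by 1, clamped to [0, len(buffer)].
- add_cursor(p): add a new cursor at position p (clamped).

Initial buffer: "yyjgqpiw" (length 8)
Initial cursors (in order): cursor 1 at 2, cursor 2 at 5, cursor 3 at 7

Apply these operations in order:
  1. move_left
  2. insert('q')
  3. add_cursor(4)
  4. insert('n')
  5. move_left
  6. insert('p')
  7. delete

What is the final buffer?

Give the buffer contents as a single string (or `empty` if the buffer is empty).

Answer: yqnyjngqnqpqniw

Derivation:
After op 1 (move_left): buffer="yyjgqpiw" (len 8), cursors c1@1 c2@4 c3@6, authorship ........
After op 2 (insert('q')): buffer="yqyjgqqpqiw" (len 11), cursors c1@2 c2@6 c3@9, authorship .1...2..3..
After op 3 (add_cursor(4)): buffer="yqyjgqqpqiw" (len 11), cursors c1@2 c4@4 c2@6 c3@9, authorship .1...2..3..
After op 4 (insert('n')): buffer="yqnyjngqnqpqniw" (len 15), cursors c1@3 c4@6 c2@9 c3@13, authorship .11..4.22..33..
After op 5 (move_left): buffer="yqnyjngqnqpqniw" (len 15), cursors c1@2 c4@5 c2@8 c3@12, authorship .11..4.22..33..
After op 6 (insert('p')): buffer="yqpnyjpngqpnqpqpniw" (len 19), cursors c1@3 c4@7 c2@11 c3@16, authorship .111..44.222..333..
After op 7 (delete): buffer="yqnyjngqnqpqniw" (len 15), cursors c1@2 c4@5 c2@8 c3@12, authorship .11..4.22..33..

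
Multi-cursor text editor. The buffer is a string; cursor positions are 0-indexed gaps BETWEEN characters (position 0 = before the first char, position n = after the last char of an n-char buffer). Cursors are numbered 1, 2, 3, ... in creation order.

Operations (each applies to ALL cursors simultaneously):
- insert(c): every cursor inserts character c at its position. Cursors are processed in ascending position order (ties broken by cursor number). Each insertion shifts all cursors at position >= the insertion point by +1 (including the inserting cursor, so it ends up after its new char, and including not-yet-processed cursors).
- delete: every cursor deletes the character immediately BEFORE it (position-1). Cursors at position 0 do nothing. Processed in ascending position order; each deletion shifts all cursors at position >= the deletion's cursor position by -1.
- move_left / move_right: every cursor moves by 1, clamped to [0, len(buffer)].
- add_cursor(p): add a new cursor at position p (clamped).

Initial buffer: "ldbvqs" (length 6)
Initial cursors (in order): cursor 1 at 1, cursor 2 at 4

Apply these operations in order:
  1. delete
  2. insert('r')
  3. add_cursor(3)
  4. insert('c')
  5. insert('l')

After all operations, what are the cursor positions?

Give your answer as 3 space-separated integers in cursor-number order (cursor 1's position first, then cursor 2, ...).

Answer: 3 10 7

Derivation:
After op 1 (delete): buffer="dbqs" (len 4), cursors c1@0 c2@2, authorship ....
After op 2 (insert('r')): buffer="rdbrqs" (len 6), cursors c1@1 c2@4, authorship 1..2..
After op 3 (add_cursor(3)): buffer="rdbrqs" (len 6), cursors c1@1 c3@3 c2@4, authorship 1..2..
After op 4 (insert('c')): buffer="rcdbcrcqs" (len 9), cursors c1@2 c3@5 c2@7, authorship 11..322..
After op 5 (insert('l')): buffer="rcldbclrclqs" (len 12), cursors c1@3 c3@7 c2@10, authorship 111..33222..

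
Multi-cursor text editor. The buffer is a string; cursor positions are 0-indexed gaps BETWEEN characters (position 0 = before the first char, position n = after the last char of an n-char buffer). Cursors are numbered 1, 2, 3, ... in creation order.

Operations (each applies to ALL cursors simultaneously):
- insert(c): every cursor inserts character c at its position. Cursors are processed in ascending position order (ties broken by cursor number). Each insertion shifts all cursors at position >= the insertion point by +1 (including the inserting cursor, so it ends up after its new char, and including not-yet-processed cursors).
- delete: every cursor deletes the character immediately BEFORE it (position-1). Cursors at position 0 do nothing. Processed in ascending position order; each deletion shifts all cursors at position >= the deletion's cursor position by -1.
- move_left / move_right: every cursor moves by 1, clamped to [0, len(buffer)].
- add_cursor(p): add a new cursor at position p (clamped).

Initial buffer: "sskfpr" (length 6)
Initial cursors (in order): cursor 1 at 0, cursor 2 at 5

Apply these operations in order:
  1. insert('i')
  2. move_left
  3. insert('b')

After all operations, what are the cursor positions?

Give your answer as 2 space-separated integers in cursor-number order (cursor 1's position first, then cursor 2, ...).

Answer: 1 8

Derivation:
After op 1 (insert('i')): buffer="isskfpir" (len 8), cursors c1@1 c2@7, authorship 1.....2.
After op 2 (move_left): buffer="isskfpir" (len 8), cursors c1@0 c2@6, authorship 1.....2.
After op 3 (insert('b')): buffer="bisskfpbir" (len 10), cursors c1@1 c2@8, authorship 11.....22.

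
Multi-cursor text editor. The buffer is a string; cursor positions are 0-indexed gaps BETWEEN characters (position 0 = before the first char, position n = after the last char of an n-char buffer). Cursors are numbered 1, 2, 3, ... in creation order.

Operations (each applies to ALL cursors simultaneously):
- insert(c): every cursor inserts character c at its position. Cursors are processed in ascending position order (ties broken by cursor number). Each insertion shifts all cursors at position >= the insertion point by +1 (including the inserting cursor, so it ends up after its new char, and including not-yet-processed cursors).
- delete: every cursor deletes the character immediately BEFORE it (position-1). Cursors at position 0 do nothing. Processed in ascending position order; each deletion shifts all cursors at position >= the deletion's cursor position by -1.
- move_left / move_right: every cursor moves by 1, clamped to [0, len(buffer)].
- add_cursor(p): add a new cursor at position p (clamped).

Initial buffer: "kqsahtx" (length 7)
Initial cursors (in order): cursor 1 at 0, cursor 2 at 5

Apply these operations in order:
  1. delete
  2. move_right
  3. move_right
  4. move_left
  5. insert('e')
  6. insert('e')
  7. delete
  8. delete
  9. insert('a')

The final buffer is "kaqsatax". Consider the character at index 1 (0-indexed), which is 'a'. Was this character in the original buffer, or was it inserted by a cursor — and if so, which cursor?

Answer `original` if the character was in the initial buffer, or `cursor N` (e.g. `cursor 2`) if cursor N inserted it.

After op 1 (delete): buffer="kqsatx" (len 6), cursors c1@0 c2@4, authorship ......
After op 2 (move_right): buffer="kqsatx" (len 6), cursors c1@1 c2@5, authorship ......
After op 3 (move_right): buffer="kqsatx" (len 6), cursors c1@2 c2@6, authorship ......
After op 4 (move_left): buffer="kqsatx" (len 6), cursors c1@1 c2@5, authorship ......
After op 5 (insert('e')): buffer="keqsatex" (len 8), cursors c1@2 c2@7, authorship .1....2.
After op 6 (insert('e')): buffer="keeqsateex" (len 10), cursors c1@3 c2@9, authorship .11....22.
After op 7 (delete): buffer="keqsatex" (len 8), cursors c1@2 c2@7, authorship .1....2.
After op 8 (delete): buffer="kqsatx" (len 6), cursors c1@1 c2@5, authorship ......
After op 9 (insert('a')): buffer="kaqsatax" (len 8), cursors c1@2 c2@7, authorship .1....2.
Authorship (.=original, N=cursor N): . 1 . . . . 2 .
Index 1: author = 1

Answer: cursor 1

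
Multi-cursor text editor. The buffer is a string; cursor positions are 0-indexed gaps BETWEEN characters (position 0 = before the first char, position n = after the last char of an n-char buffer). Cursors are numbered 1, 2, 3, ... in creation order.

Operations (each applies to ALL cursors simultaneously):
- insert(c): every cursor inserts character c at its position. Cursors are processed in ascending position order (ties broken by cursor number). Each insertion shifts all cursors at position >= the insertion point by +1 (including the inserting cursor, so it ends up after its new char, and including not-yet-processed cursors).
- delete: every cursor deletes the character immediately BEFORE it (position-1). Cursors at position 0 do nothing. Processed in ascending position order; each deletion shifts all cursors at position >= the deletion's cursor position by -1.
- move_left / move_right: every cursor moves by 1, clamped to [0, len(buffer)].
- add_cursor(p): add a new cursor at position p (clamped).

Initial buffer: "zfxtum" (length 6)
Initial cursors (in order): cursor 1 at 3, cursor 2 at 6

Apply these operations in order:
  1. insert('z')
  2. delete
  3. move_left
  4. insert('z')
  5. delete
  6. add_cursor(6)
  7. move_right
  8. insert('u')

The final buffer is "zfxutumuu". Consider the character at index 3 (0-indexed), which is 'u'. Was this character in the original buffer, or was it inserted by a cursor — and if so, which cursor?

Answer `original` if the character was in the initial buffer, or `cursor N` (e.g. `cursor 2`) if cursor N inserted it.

Answer: cursor 1

Derivation:
After op 1 (insert('z')): buffer="zfxztumz" (len 8), cursors c1@4 c2@8, authorship ...1...2
After op 2 (delete): buffer="zfxtum" (len 6), cursors c1@3 c2@6, authorship ......
After op 3 (move_left): buffer="zfxtum" (len 6), cursors c1@2 c2@5, authorship ......
After op 4 (insert('z')): buffer="zfzxtuzm" (len 8), cursors c1@3 c2@7, authorship ..1...2.
After op 5 (delete): buffer="zfxtum" (len 6), cursors c1@2 c2@5, authorship ......
After op 6 (add_cursor(6)): buffer="zfxtum" (len 6), cursors c1@2 c2@5 c3@6, authorship ......
After op 7 (move_right): buffer="zfxtum" (len 6), cursors c1@3 c2@6 c3@6, authorship ......
After op 8 (insert('u')): buffer="zfxutumuu" (len 9), cursors c1@4 c2@9 c3@9, authorship ...1...23
Authorship (.=original, N=cursor N): . . . 1 . . . 2 3
Index 3: author = 1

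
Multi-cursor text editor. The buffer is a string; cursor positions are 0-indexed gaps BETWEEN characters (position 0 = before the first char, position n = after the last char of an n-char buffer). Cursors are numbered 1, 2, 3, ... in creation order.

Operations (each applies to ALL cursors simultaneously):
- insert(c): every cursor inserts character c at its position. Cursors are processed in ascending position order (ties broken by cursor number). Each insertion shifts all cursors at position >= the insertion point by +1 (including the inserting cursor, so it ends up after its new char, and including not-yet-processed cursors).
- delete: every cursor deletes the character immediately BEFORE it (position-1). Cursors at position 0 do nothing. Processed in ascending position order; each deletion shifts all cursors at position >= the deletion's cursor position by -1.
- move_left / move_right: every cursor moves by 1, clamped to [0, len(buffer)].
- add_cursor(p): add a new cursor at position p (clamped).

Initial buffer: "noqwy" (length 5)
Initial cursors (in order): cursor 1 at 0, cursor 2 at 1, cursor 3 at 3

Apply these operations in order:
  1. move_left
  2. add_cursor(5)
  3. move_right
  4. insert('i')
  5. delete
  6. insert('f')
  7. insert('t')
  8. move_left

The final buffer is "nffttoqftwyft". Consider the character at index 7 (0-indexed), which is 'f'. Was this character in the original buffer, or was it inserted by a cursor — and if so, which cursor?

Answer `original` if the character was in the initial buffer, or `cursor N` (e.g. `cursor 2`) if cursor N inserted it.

After op 1 (move_left): buffer="noqwy" (len 5), cursors c1@0 c2@0 c3@2, authorship .....
After op 2 (add_cursor(5)): buffer="noqwy" (len 5), cursors c1@0 c2@0 c3@2 c4@5, authorship .....
After op 3 (move_right): buffer="noqwy" (len 5), cursors c1@1 c2@1 c3@3 c4@5, authorship .....
After op 4 (insert('i')): buffer="niioqiwyi" (len 9), cursors c1@3 c2@3 c3@6 c4@9, authorship .12..3..4
After op 5 (delete): buffer="noqwy" (len 5), cursors c1@1 c2@1 c3@3 c4@5, authorship .....
After op 6 (insert('f')): buffer="nffoqfwyf" (len 9), cursors c1@3 c2@3 c3@6 c4@9, authorship .12..3..4
After op 7 (insert('t')): buffer="nffttoqftwyft" (len 13), cursors c1@5 c2@5 c3@9 c4@13, authorship .1212..33..44
After op 8 (move_left): buffer="nffttoqftwyft" (len 13), cursors c1@4 c2@4 c3@8 c4@12, authorship .1212..33..44
Authorship (.=original, N=cursor N): . 1 2 1 2 . . 3 3 . . 4 4
Index 7: author = 3

Answer: cursor 3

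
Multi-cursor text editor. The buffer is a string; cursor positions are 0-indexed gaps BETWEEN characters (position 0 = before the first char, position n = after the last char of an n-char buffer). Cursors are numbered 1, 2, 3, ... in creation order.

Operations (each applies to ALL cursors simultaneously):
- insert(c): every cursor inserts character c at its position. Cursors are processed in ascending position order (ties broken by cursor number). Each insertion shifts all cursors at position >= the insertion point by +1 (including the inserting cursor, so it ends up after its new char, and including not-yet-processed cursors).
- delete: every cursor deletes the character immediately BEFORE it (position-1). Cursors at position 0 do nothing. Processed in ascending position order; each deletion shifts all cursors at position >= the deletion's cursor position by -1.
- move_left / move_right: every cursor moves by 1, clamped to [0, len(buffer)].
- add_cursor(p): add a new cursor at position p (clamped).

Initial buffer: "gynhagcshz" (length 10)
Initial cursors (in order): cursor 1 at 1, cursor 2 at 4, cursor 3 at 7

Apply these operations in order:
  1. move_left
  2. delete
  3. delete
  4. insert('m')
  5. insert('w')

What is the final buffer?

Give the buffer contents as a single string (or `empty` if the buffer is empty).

Answer: mwgmwhmwcshz

Derivation:
After op 1 (move_left): buffer="gynhagcshz" (len 10), cursors c1@0 c2@3 c3@6, authorship ..........
After op 2 (delete): buffer="gyhacshz" (len 8), cursors c1@0 c2@2 c3@4, authorship ........
After op 3 (delete): buffer="ghcshz" (len 6), cursors c1@0 c2@1 c3@2, authorship ......
After op 4 (insert('m')): buffer="mgmhmcshz" (len 9), cursors c1@1 c2@3 c3@5, authorship 1.2.3....
After op 5 (insert('w')): buffer="mwgmwhmwcshz" (len 12), cursors c1@2 c2@5 c3@8, authorship 11.22.33....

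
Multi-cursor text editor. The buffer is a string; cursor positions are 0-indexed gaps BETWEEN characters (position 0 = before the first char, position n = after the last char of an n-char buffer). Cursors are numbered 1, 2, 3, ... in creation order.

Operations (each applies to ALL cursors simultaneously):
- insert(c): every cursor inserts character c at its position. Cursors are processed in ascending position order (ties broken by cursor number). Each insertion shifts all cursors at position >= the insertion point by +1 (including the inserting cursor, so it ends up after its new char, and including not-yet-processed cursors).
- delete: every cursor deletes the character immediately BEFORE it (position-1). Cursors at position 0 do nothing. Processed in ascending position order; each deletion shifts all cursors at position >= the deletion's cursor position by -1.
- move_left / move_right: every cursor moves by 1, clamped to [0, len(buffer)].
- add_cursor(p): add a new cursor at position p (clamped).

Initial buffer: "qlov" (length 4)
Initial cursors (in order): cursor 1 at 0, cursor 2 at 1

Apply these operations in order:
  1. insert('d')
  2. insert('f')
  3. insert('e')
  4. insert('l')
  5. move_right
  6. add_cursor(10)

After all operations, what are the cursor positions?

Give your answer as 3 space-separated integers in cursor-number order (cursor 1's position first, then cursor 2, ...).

After op 1 (insert('d')): buffer="dqdlov" (len 6), cursors c1@1 c2@3, authorship 1.2...
After op 2 (insert('f')): buffer="dfqdflov" (len 8), cursors c1@2 c2@5, authorship 11.22...
After op 3 (insert('e')): buffer="dfeqdfelov" (len 10), cursors c1@3 c2@7, authorship 111.222...
After op 4 (insert('l')): buffer="dfelqdfellov" (len 12), cursors c1@4 c2@9, authorship 1111.2222...
After op 5 (move_right): buffer="dfelqdfellov" (len 12), cursors c1@5 c2@10, authorship 1111.2222...
After op 6 (add_cursor(10)): buffer="dfelqdfellov" (len 12), cursors c1@5 c2@10 c3@10, authorship 1111.2222...

Answer: 5 10 10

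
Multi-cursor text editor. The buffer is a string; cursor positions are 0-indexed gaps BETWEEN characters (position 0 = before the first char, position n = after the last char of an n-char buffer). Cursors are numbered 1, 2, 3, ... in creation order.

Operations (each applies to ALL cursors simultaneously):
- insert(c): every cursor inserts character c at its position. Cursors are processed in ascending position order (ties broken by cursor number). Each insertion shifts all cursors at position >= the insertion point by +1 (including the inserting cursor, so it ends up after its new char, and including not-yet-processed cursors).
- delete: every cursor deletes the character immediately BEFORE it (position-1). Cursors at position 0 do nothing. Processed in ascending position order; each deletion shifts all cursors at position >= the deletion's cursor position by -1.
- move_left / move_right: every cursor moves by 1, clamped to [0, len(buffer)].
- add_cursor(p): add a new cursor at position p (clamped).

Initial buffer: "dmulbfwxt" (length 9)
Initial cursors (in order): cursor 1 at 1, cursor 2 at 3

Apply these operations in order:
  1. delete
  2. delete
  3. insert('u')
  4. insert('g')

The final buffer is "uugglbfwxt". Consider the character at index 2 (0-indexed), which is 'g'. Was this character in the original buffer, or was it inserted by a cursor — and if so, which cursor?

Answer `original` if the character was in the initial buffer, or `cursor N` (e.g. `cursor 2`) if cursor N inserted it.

Answer: cursor 1

Derivation:
After op 1 (delete): buffer="mlbfwxt" (len 7), cursors c1@0 c2@1, authorship .......
After op 2 (delete): buffer="lbfwxt" (len 6), cursors c1@0 c2@0, authorship ......
After op 3 (insert('u')): buffer="uulbfwxt" (len 8), cursors c1@2 c2@2, authorship 12......
After op 4 (insert('g')): buffer="uugglbfwxt" (len 10), cursors c1@4 c2@4, authorship 1212......
Authorship (.=original, N=cursor N): 1 2 1 2 . . . . . .
Index 2: author = 1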